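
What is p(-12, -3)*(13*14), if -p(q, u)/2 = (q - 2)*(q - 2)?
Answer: -71344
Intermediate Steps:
p(q, u) = -2*(-2 + q)**2 (p(q, u) = -2*(q - 2)*(q - 2) = -2*(-2 + q)*(-2 + q) = -2*(-2 + q)**2)
p(-12, -3)*(13*14) = (-2*(-2 - 12)**2)*(13*14) = -2*(-14)**2*182 = -2*196*182 = -392*182 = -71344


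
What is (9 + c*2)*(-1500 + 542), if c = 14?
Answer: -35446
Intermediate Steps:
(9 + c*2)*(-1500 + 542) = (9 + 14*2)*(-1500 + 542) = (9 + 28)*(-958) = 37*(-958) = -35446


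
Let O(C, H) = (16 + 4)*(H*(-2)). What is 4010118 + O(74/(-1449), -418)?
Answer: 4026838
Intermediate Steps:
O(C, H) = -40*H (O(C, H) = 20*(-2*H) = -40*H)
4010118 + O(74/(-1449), -418) = 4010118 - 40*(-418) = 4010118 + 16720 = 4026838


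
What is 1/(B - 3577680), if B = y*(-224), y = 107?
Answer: -1/3601648 ≈ -2.7765e-7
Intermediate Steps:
B = -23968 (B = 107*(-224) = -23968)
1/(B - 3577680) = 1/(-23968 - 3577680) = 1/(-3601648) = -1/3601648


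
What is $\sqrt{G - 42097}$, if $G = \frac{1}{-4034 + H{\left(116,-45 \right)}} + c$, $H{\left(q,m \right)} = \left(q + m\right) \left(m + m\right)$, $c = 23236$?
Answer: $\frac{i \sqrt{512358011390}}{5212} \approx 137.34 i$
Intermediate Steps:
$H{\left(q,m \right)} = 2 m \left(m + q\right)$ ($H{\left(q,m \right)} = \left(m + q\right) 2 m = 2 m \left(m + q\right)$)
$G = \frac{242212063}{10424}$ ($G = \frac{1}{-4034 + 2 \left(-45\right) \left(-45 + 116\right)} + 23236 = \frac{1}{-4034 + 2 \left(-45\right) 71} + 23236 = \frac{1}{-4034 - 6390} + 23236 = \frac{1}{-10424} + 23236 = - \frac{1}{10424} + 23236 = \frac{242212063}{10424} \approx 23236.0$)
$\sqrt{G - 42097} = \sqrt{\frac{242212063}{10424} - 42097} = \sqrt{- \frac{196607065}{10424}} = \frac{i \sqrt{512358011390}}{5212}$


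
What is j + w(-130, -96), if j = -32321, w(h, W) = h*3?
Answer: -32711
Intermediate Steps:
w(h, W) = 3*h
j + w(-130, -96) = -32321 + 3*(-130) = -32321 - 390 = -32711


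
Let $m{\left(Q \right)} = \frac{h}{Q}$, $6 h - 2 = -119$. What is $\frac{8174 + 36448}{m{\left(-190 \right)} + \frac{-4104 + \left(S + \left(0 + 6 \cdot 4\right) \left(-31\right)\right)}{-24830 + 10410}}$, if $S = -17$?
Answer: $\frac{873252540}{8611} \approx 1.0141 \cdot 10^{5}$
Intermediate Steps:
$h = - \frac{39}{2}$ ($h = \frac{1}{3} + \frac{1}{6} \left(-119\right) = \frac{1}{3} - \frac{119}{6} = - \frac{39}{2} \approx -19.5$)
$m{\left(Q \right)} = - \frac{39}{2 Q}$
$\frac{8174 + 36448}{m{\left(-190 \right)} + \frac{-4104 + \left(S + \left(0 + 6 \cdot 4\right) \left(-31\right)\right)}{-24830 + 10410}} = \frac{8174 + 36448}{- \frac{39}{2 \left(-190\right)} + \frac{-4104 + \left(-17 + \left(0 + 6 \cdot 4\right) \left(-31\right)\right)}{-24830 + 10410}} = \frac{44622}{\left(- \frac{39}{2}\right) \left(- \frac{1}{190}\right) + \frac{-4104 + \left(-17 + \left(0 + 24\right) \left(-31\right)\right)}{-14420}} = \frac{44622}{\frac{39}{380} + \left(-4104 + \left(-17 + 24 \left(-31\right)\right)\right) \left(- \frac{1}{14420}\right)} = \frac{44622}{\frac{39}{380} + \left(-4104 - 761\right) \left(- \frac{1}{14420}\right)} = \frac{44622}{\frac{39}{380} - - \frac{139}{412}} = \frac{44622}{\frac{39}{380} + \frac{139}{412}} = \frac{44622}{\frac{8611}{19570}} = 44622 \cdot \frac{19570}{8611} = \frac{873252540}{8611}$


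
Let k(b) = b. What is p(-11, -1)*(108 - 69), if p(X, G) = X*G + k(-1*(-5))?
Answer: 624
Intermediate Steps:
p(X, G) = 5 + G*X (p(X, G) = X*G - 1*(-5) = G*X + 5 = 5 + G*X)
p(-11, -1)*(108 - 69) = (5 - 1*(-11))*(108 - 69) = (5 + 11)*39 = 16*39 = 624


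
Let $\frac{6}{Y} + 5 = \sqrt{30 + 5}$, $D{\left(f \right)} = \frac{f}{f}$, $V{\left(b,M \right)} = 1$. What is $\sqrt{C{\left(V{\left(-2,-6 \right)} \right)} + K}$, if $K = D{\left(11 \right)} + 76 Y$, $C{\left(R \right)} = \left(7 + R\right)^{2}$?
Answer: $\frac{\sqrt{7325 + 1140 \sqrt{35}}}{5} \approx 23.723$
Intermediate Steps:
$D{\left(f \right)} = 1$
$Y = \frac{6}{-5 + \sqrt{35}}$ ($Y = \frac{6}{-5 + \sqrt{30 + 5}} = \frac{6}{-5 + \sqrt{35}} \approx 6.5496$)
$K = 229 + \frac{228 \sqrt{35}}{5}$ ($K = 1 + 76 \left(3 + \frac{3 \sqrt{35}}{5}\right) = 1 + \left(228 + \frac{228 \sqrt{35}}{5}\right) = 229 + \frac{228 \sqrt{35}}{5} \approx 498.77$)
$\sqrt{C{\left(V{\left(-2,-6 \right)} \right)} + K} = \sqrt{\left(7 + 1\right)^{2} + \left(229 + \frac{228 \sqrt{35}}{5}\right)} = \sqrt{8^{2} + \left(229 + \frac{228 \sqrt{35}}{5}\right)} = \sqrt{64 + \left(229 + \frac{228 \sqrt{35}}{5}\right)} = \sqrt{293 + \frac{228 \sqrt{35}}{5}}$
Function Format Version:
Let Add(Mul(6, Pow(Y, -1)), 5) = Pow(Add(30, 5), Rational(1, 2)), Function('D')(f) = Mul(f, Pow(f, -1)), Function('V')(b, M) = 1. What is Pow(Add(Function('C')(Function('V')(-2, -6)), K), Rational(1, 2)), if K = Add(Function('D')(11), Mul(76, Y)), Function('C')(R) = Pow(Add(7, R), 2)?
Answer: Mul(Rational(1, 5), Pow(Add(7325, Mul(1140, Pow(35, Rational(1, 2)))), Rational(1, 2))) ≈ 23.723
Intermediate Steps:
Function('D')(f) = 1
Y = Mul(6, Pow(Add(-5, Pow(35, Rational(1, 2))), -1)) (Y = Mul(6, Pow(Add(-5, Pow(Add(30, 5), Rational(1, 2))), -1)) = Mul(6, Pow(Add(-5, Pow(35, Rational(1, 2))), -1)) ≈ 6.5496)
K = Add(229, Mul(Rational(228, 5), Pow(35, Rational(1, 2)))) (K = Add(1, Mul(76, Add(3, Mul(Rational(3, 5), Pow(35, Rational(1, 2)))))) = Add(1, Add(228, Mul(Rational(228, 5), Pow(35, Rational(1, 2))))) = Add(229, Mul(Rational(228, 5), Pow(35, Rational(1, 2)))) ≈ 498.77)
Pow(Add(Function('C')(Function('V')(-2, -6)), K), Rational(1, 2)) = Pow(Add(Pow(Add(7, 1), 2), Add(229, Mul(Rational(228, 5), Pow(35, Rational(1, 2))))), Rational(1, 2)) = Pow(Add(Pow(8, 2), Add(229, Mul(Rational(228, 5), Pow(35, Rational(1, 2))))), Rational(1, 2)) = Pow(Add(64, Add(229, Mul(Rational(228, 5), Pow(35, Rational(1, 2))))), Rational(1, 2)) = Pow(Add(293, Mul(Rational(228, 5), Pow(35, Rational(1, 2)))), Rational(1, 2))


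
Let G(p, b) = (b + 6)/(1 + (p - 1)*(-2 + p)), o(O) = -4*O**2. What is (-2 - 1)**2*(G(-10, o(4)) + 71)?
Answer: 84465/133 ≈ 635.08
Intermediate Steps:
G(p, b) = (6 + b)/(1 + (-1 + p)*(-2 + p))
(-2 - 1)**2*(G(-10, o(4)) + 71) = (-2 - 1)**2*((6 - 4*4**2)/(3 + (-10)**2 - 3*(-10)) + 71) = (-3)**2*((6 - 4*16)/(3 + 100 + 30) + 71) = 9*((6 - 64)/133 + 71) = 9*((1/133)*(-58) + 71) = 9*(-58/133 + 71) = 9*(9385/133) = 84465/133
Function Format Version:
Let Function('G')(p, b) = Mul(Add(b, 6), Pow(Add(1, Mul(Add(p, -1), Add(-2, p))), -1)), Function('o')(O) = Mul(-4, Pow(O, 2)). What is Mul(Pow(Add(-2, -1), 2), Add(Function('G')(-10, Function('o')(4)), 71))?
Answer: Rational(84465, 133) ≈ 635.08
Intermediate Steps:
Function('G')(p, b) = Mul(Pow(Add(1, Mul(Add(-1, p), Add(-2, p))), -1), Add(6, b)) (Function('G')(p, b) = Mul(Add(6, b), Pow(Add(1, Mul(Add(-1, p), Add(-2, p))), -1)) = Mul(Pow(Add(1, Mul(Add(-1, p), Add(-2, p))), -1), Add(6, b)))
Mul(Pow(Add(-2, -1), 2), Add(Function('G')(-10, Function('o')(4)), 71)) = Mul(Pow(Add(-2, -1), 2), Add(Mul(Pow(Add(3, Pow(-10, 2), Mul(-3, -10)), -1), Add(6, Mul(-4, Pow(4, 2)))), 71)) = Mul(Pow(-3, 2), Add(Mul(Pow(Add(3, 100, 30), -1), Add(6, Mul(-4, 16))), 71)) = Mul(9, Add(Mul(Pow(133, -1), Add(6, -64)), 71)) = Mul(9, Add(Mul(Rational(1, 133), -58), 71)) = Mul(9, Add(Rational(-58, 133), 71)) = Mul(9, Rational(9385, 133)) = Rational(84465, 133)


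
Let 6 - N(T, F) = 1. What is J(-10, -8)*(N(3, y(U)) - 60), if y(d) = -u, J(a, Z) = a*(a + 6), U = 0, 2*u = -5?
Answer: -2200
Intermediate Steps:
u = -5/2 (u = (½)*(-5) = -5/2 ≈ -2.5000)
J(a, Z) = a*(6 + a)
y(d) = 5/2 (y(d) = -1*(-5/2) = 5/2)
N(T, F) = 5 (N(T, F) = 6 - 1*1 = 6 - 1 = 5)
J(-10, -8)*(N(3, y(U)) - 60) = (-10*(6 - 10))*(5 - 60) = -10*(-4)*(-55) = 40*(-55) = -2200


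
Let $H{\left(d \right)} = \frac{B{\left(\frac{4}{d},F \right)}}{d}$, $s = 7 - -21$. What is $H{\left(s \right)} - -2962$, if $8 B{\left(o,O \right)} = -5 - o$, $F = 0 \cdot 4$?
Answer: $\frac{1161095}{392} \approx 2962.0$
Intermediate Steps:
$s = 28$ ($s = 7 + 21 = 28$)
$F = 0$
$B{\left(o,O \right)} = - \frac{5}{8} - \frac{o}{8}$ ($B{\left(o,O \right)} = \frac{-5 - o}{8} = - \frac{5}{8} - \frac{o}{8}$)
$H{\left(d \right)} = \frac{- \frac{5}{8} - \frac{1}{2 d}}{d}$ ($H{\left(d \right)} = \frac{- \frac{5}{8} - \frac{4 \frac{1}{d}}{8}}{d} = \frac{- \frac{5}{8} - \frac{1}{2 d}}{d}$)
$H{\left(s \right)} - -2962 = \frac{-4 - 140}{8 \cdot 784} - -2962 = \frac{1}{8} \cdot \frac{1}{784} \left(-4 - 140\right) + 2962 = \frac{1}{8} \cdot \frac{1}{784} \left(-144\right) + 2962 = - \frac{9}{392} + 2962 = \frac{1161095}{392}$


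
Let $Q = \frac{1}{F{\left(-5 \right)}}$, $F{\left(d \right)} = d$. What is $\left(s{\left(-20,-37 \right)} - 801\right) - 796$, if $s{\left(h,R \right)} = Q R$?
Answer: $- \frac{7948}{5} \approx -1589.6$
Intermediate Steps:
$Q = - \frac{1}{5}$ ($Q = \frac{1}{-5} = - \frac{1}{5} \approx -0.2$)
$s{\left(h,R \right)} = - \frac{R}{5}$
$\left(s{\left(-20,-37 \right)} - 801\right) - 796 = \left(\left(- \frac{1}{5}\right) \left(-37\right) - 801\right) - 796 = \left(\frac{37}{5} - 801\right) - 796 = - \frac{3968}{5} - 796 = - \frac{7948}{5}$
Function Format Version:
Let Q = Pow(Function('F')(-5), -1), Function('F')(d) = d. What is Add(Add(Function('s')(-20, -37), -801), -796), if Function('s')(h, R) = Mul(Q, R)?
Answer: Rational(-7948, 5) ≈ -1589.6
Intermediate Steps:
Q = Rational(-1, 5) (Q = Pow(-5, -1) = Rational(-1, 5) ≈ -0.20000)
Function('s')(h, R) = Mul(Rational(-1, 5), R)
Add(Add(Function('s')(-20, -37), -801), -796) = Add(Add(Mul(Rational(-1, 5), -37), -801), -796) = Add(Add(Rational(37, 5), -801), -796) = Add(Rational(-3968, 5), -796) = Rational(-7948, 5)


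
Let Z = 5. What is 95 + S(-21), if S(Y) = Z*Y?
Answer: -10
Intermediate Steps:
S(Y) = 5*Y
95 + S(-21) = 95 + 5*(-21) = 95 - 105 = -10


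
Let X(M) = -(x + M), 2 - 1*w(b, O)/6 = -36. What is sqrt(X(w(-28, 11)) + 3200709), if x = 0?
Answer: 3*sqrt(355609) ≈ 1789.0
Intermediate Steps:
w(b, O) = 228 (w(b, O) = 12 - 6*(-36) = 12 + 216 = 228)
X(M) = -M (X(M) = -(0 + M) = -M)
sqrt(X(w(-28, 11)) + 3200709) = sqrt(-1*228 + 3200709) = sqrt(-228 + 3200709) = sqrt(3200481) = 3*sqrt(355609)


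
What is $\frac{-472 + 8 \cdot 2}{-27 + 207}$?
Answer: $- \frac{38}{15} \approx -2.5333$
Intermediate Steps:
$\frac{-472 + 8 \cdot 2}{-27 + 207} = \frac{-472 + 16}{180} = \left(-456\right) \frac{1}{180} = - \frac{38}{15}$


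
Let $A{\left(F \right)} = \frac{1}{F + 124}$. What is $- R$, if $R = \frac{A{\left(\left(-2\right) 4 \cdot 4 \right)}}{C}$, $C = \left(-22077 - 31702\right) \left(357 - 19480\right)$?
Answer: $- \frac{1}{94614255164} \approx -1.0569 \cdot 10^{-11}$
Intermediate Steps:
$A{\left(F \right)} = \frac{1}{124 + F}$
$C = 1028415817$ ($C = \left(-53779\right) \left(-19123\right) = 1028415817$)
$R = \frac{1}{94614255164}$ ($R = \frac{1}{\left(124 + \left(-2\right) 4 \cdot 4\right) 1028415817} = \frac{1}{124 - 32} \cdot \frac{1}{1028415817} = \frac{1}{92} \cdot \frac{1}{1028415817} = \frac{1}{94614255164} \approx 1.0569 \cdot 10^{-11}$)
$- R = \left(-1\right) \frac{1}{94614255164} = - \frac{1}{94614255164}$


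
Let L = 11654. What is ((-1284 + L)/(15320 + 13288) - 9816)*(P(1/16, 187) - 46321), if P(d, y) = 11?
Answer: 3251028663245/7152 ≈ 4.5456e+8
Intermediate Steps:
((-1284 + L)/(15320 + 13288) - 9816)*(P(1/16, 187) - 46321) = ((-1284 + 11654)/(15320 + 13288) - 9816)*(11 - 46321) = (10370/28608 - 9816)*(-46310) = (10370*(1/28608) - 9816)*(-46310) = (5185/14304 - 9816)*(-46310) = -140402879/14304*(-46310) = 3251028663245/7152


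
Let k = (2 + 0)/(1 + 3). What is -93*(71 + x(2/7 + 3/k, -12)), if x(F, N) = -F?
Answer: -42129/7 ≈ -6018.4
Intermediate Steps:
k = 1/2 (k = 2/4 = 2*(1/4) = 1/2 ≈ 0.50000)
-93*(71 + x(2/7 + 3/k, -12)) = -93*(71 - (2/7 + 3/(1/2))) = -93*(71 - (2*(1/7) + 3*2)) = -93*(71 - (2/7 + 6)) = -93*(71 - 1*44/7) = -93*(71 - 44/7) = -93*453/7 = -42129/7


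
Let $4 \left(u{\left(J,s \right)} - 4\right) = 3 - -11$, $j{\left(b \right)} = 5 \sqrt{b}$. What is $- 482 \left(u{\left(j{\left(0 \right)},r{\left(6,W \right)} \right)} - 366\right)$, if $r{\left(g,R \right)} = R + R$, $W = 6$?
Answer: $172797$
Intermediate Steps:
$r{\left(g,R \right)} = 2 R$
$u{\left(J,s \right)} = \frac{15}{2}$ ($u{\left(J,s \right)} = 4 + \frac{3 - -11}{4} = 4 + \frac{3 + 11}{4} = 4 + \frac{1}{4} \cdot 14 = 4 + \frac{7}{2} = \frac{15}{2}$)
$- 482 \left(u{\left(j{\left(0 \right)},r{\left(6,W \right)} \right)} - 366\right) = - 482 \left(\frac{15}{2} - 366\right) = \left(-482\right) \left(- \frac{717}{2}\right) = 172797$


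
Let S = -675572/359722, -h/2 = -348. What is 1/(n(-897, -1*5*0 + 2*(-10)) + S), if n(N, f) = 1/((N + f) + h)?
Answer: -39749281/74830567 ≈ -0.53119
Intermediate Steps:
h = 696 (h = -2*(-348) = 696)
S = -337786/179861 (S = -675572*1/359722 = -337786/179861 ≈ -1.8780)
n(N, f) = 1/(696 + N + f) (n(N, f) = 1/((N + f) + 696) = 1/(696 + N + f))
1/(n(-897, -1*5*0 + 2*(-10)) + S) = 1/(1/(696 - 897 + (-1*5*0 + 2*(-10))) - 337786/179861) = 1/(1/(696 - 897 + (-5*0 - 20)) - 337786/179861) = 1/(1/(696 - 897 + (0 - 20)) - 337786/179861) = 1/(1/(696 - 897 - 20) - 337786/179861) = 1/(1/(-221) - 337786/179861) = 1/(-1/221 - 337786/179861) = 1/(-74830567/39749281) = -39749281/74830567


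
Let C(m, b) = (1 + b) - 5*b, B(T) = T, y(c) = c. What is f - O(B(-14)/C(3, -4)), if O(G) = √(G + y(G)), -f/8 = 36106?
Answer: -288848 - 2*I*√119/17 ≈ -2.8885e+5 - 1.2834*I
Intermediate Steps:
f = -288848 (f = -8*36106 = -288848)
C(m, b) = 1 - 4*b
O(G) = √2*√G (O(G) = √(G + G) = √(2*G) = √2*√G)
f - O(B(-14)/C(3, -4)) = -288848 - √2*√(-14/(1 - 4*(-4))) = -288848 - √2*√(-14/(1 + 16)) = -288848 - √2*√(-14/17) = -288848 - √2*I*√238/17 = -288848 - 2*I*√119/17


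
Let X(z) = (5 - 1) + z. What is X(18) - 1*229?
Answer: -207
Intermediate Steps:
X(z) = 4 + z
X(18) - 1*229 = (4 + 18) - 1*229 = 22 - 229 = -207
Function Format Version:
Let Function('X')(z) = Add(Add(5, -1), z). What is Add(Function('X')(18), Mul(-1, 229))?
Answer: -207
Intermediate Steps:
Function('X')(z) = Add(4, z)
Add(Function('X')(18), Mul(-1, 229)) = Add(Add(4, 18), Mul(-1, 229)) = Add(22, -229) = -207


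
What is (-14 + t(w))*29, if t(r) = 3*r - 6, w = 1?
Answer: -493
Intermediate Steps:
t(r) = -6 + 3*r
(-14 + t(w))*29 = (-14 + (-6 + 3*1))*29 = (-14 + (-6 + 3))*29 = (-14 - 3)*29 = -17*29 = -493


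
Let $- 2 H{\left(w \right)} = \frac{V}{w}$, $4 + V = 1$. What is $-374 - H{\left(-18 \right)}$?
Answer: $- \frac{4487}{12} \approx -373.92$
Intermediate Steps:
$V = -3$ ($V = -4 + 1 = -3$)
$H{\left(w \right)} = \frac{3}{2 w}$ ($H{\left(w \right)} = - \frac{\left(-3\right) \frac{1}{w}}{2} = \frac{3}{2 w}$)
$-374 - H{\left(-18 \right)} = -374 - \frac{3}{2 \left(-18\right)} = -374 - \frac{3}{2} \left(- \frac{1}{18}\right) = -374 - - \frac{1}{12} = -374 + \frac{1}{12} = - \frac{4487}{12}$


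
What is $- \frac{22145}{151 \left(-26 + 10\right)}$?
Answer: $\frac{22145}{2416} \approx 9.166$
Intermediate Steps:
$- \frac{22145}{151 \left(-26 + 10\right)} = - \frac{22145}{151 \left(-16\right)} = - \frac{22145}{-2416} = \left(-22145\right) \left(- \frac{1}{2416}\right) = \frac{22145}{2416}$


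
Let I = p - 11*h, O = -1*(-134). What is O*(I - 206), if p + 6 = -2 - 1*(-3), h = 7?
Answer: -38592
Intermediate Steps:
O = 134
p = -5 (p = -6 + (-2 - 1*(-3)) = -6 + (-2 + 3) = -6 + 1 = -5)
I = -82 (I = -5 - 11*7 = -5 - 77 = -82)
O*(I - 206) = 134*(-82 - 206) = 134*(-288) = -38592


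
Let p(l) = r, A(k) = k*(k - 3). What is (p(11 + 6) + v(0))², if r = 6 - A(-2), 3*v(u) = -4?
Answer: 256/9 ≈ 28.444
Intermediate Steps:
v(u) = -4/3 (v(u) = (⅓)*(-4) = -4/3)
A(k) = k*(-3 + k)
r = -4 (r = 6 - (-2)*(-3 - 2) = 6 - (-2)*(-5) = 6 - 1*10 = 6 - 10 = -4)
p(l) = -4
(p(11 + 6) + v(0))² = (-4 - 4/3)² = (-16/3)² = 256/9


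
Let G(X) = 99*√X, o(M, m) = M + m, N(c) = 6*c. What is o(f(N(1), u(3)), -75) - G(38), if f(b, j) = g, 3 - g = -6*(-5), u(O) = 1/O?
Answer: -102 - 99*√38 ≈ -712.28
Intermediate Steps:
g = -27 (g = 3 - (-1)*6*(-5) = 3 - (-1)*(-30) = 3 - 1*30 = 3 - 30 = -27)
f(b, j) = -27
o(f(N(1), u(3)), -75) - G(38) = (-27 - 75) - 99*√38 = -102 - 99*√38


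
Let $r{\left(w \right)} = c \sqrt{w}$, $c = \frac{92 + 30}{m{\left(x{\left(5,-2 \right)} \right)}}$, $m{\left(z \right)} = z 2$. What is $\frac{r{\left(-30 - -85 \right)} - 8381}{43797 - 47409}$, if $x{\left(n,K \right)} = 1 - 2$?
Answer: $\frac{8381}{3612} + \frac{61 \sqrt{55}}{3612} \approx 2.4456$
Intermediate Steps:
$x{\left(n,K \right)} = -1$
$m{\left(z \right)} = 2 z$
$c = -61$ ($c = \frac{92 + 30}{2 \left(-1\right)} = \frac{122}{-2} = 122 \left(- \frac{1}{2}\right) = -61$)
$r{\left(w \right)} = - 61 \sqrt{w}$
$\frac{r{\left(-30 - -85 \right)} - 8381}{43797 - 47409} = \frac{- 61 \sqrt{-30 - -85} - 8381}{43797 - 47409} = \frac{- 61 \sqrt{-30 + 85} - 8381}{-3612} = \left(- 61 \sqrt{55} - 8381\right) \left(- \frac{1}{3612}\right) = \left(-8381 - 61 \sqrt{55}\right) \left(- \frac{1}{3612}\right) = \frac{8381}{3612} + \frac{61 \sqrt{55}}{3612}$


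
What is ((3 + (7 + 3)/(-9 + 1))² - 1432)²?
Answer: 522716769/256 ≈ 2.0419e+6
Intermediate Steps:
((3 + (7 + 3)/(-9 + 1))² - 1432)² = ((3 + 10/(-8))² - 1432)² = ((3 + 10*(-⅛))² - 1432)² = ((3 - 5/4)² - 1432)² = ((7/4)² - 1432)² = (49/16 - 1432)² = (-22863/16)² = 522716769/256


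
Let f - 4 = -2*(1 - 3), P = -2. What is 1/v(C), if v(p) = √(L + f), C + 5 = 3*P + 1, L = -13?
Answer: -I*√5/5 ≈ -0.44721*I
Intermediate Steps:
f = 8 (f = 4 - 2*(1 - 3) = 4 - 2*(-2) = 4 + 4 = 8)
C = -10 (C = -5 + (3*(-2) + 1) = -5 + (-6 + 1) = -5 - 5 = -10)
v(p) = I*√5 (v(p) = √(-13 + 8) = √(-5) = I*√5)
1/v(C) = 1/(I*√5) = -I*√5/5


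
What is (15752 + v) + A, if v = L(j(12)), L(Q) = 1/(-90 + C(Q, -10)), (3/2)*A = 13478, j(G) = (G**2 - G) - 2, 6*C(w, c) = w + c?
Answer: 5194837/210 ≈ 24737.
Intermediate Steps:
C(w, c) = c/6 + w/6 (C(w, c) = (w + c)/6 = (c + w)/6 = c/6 + w/6)
j(G) = -2 + G**2 - G
A = 26956/3 (A = (2/3)*13478 = 26956/3 ≈ 8985.3)
L(Q) = 1/(-275/3 + Q/6) (L(Q) = 1/(-90 + ((1/6)*(-10) + Q/6)) = 1/(-90 + (-5/3 + Q/6)) = 1/(-275/3 + Q/6))
v = -1/70 (v = 6/(-550 + (-2 + 12**2 - 1*12)) = 6/(-550 + (-2 + 144 - 12)) = 6/(-550 + 130) = 6/(-420) = 6*(-1/420) = -1/70 ≈ -0.014286)
(15752 + v) + A = (15752 - 1/70) + 26956/3 = 1102639/70 + 26956/3 = 5194837/210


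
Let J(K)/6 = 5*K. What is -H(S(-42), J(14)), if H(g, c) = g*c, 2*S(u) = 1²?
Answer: -210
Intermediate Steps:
S(u) = ½ (S(u) = (½)*1² = (½)*1 = ½)
J(K) = 30*K (J(K) = 6*(5*K) = 30*K)
H(g, c) = c*g
-H(S(-42), J(14)) = -30*14/2 = -420/2 = -1*210 = -210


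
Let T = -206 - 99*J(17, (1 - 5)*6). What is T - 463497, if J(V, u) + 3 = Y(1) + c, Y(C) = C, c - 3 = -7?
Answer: -463109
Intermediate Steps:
c = -4 (c = 3 - 7 = -4)
J(V, u) = -6 (J(V, u) = -3 + (1 - 4) = -3 - 3 = -6)
T = 388 (T = -206 - 99*(-6) = -206 + 594 = 388)
T - 463497 = 388 - 463497 = -463109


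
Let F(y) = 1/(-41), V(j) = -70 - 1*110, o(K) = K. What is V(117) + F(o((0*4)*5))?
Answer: -7381/41 ≈ -180.02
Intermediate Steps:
V(j) = -180 (V(j) = -70 - 110 = -180)
F(y) = -1/41
V(117) + F(o((0*4)*5)) = -180 - 1/41 = -7381/41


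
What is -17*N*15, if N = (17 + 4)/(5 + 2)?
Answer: -765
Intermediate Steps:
N = 3 (N = 21/7 = 21*(⅐) = 3)
-17*N*15 = -17*3*15 = -51*15 = -765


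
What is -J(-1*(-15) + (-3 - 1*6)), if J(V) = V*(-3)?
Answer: 18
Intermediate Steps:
J(V) = -3*V
-J(-1*(-15) + (-3 - 1*6)) = -(-3)*(-1*(-15) + (-3 - 1*6)) = -(-3)*(15 + (-3 - 6)) = -(-3)*(15 - 9) = -(-3)*6 = -1*(-18) = 18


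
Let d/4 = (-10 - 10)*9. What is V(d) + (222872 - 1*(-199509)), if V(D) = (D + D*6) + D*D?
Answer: 935741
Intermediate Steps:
d = -720 (d = 4*((-10 - 10)*9) = 4*(-20*9) = 4*(-180) = -720)
V(D) = D**2 + 7*D (V(D) = (D + 6*D) + D**2 = 7*D + D**2 = D**2 + 7*D)
V(d) + (222872 - 1*(-199509)) = -720*(7 - 720) + (222872 - 1*(-199509)) = -720*(-713) + (222872 + 199509) = 513360 + 422381 = 935741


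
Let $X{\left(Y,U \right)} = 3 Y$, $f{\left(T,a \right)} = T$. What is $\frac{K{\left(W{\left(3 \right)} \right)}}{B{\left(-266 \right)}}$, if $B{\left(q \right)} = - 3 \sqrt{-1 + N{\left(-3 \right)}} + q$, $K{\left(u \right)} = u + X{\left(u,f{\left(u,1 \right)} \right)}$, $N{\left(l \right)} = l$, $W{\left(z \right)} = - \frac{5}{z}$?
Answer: $\frac{665}{26547} - \frac{5 i}{8849} \approx 0.02505 - 0.00056504 i$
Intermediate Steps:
$K{\left(u \right)} = 4 u$ ($K{\left(u \right)} = u + 3 u = 4 u$)
$B{\left(q \right)} = q - 6 i$ ($B{\left(q \right)} = - 3 \sqrt{-1 - 3} + q = - 3 \sqrt{-4} + q = - 3 \cdot 2 i + q = - 6 i + q = q - 6 i$)
$\frac{K{\left(W{\left(3 \right)} \right)}}{B{\left(-266 \right)}} = \frac{4 \left(- \frac{5}{3}\right)}{-266 - 6 i} = 4 \left(\left(-5\right) \frac{1}{3}\right) \frac{-266 + 6 i}{70792} = 4 \left(- \frac{5}{3}\right) \frac{-266 + 6 i}{70792} = - \frac{20 \frac{-266 + 6 i}{70792}}{3} = - \frac{5 \left(-266 + 6 i\right)}{53094}$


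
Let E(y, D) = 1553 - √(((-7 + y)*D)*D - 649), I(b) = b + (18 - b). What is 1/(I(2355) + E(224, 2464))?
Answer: -1571/1315002542 - 19*√3649503/1315002542 ≈ -2.8797e-5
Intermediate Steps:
I(b) = 18
E(y, D) = 1553 - √(-649 + D²*(-7 + y)) (E(y, D) = 1553 - √((D*(-7 + y))*D - 649) = 1553 - √(D²*(-7 + y) - 649) = 1553 - √(-649 + D²*(-7 + y)))
1/(I(2355) + E(224, 2464)) = 1/(18 + (1553 - √(-649 - 7*2464² + 224*2464²))) = 1/(18 + (1553 - √(-649 - 7*6071296 + 224*6071296))) = 1/(18 + (1553 - √(-649 - 42499072 + 1359970304))) = 1/(18 + (1553 - √1317470583)) = 1/(18 + (1553 - 19*√3649503)) = 1/(1571 - 19*√3649503)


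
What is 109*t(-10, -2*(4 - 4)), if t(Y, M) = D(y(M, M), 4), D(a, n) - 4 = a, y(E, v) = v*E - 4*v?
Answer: 436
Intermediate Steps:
y(E, v) = -4*v + E*v (y(E, v) = E*v - 4*v = -4*v + E*v)
D(a, n) = 4 + a
t(Y, M) = 4 + M*(-4 + M)
109*t(-10, -2*(4 - 4)) = 109*(4 + (-2*(4 - 4))*(-4 - 2*(4 - 4))) = 109*(4 + (-2*0)*(-4 - 2*0)) = 109*(4 + 0*(-4 + 0)) = 109*(4 + 0*(-4)) = 109*(4 + 0) = 109*4 = 436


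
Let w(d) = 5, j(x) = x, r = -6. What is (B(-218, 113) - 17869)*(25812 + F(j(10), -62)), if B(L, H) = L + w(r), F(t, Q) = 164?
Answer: -469698032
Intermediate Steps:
B(L, H) = 5 + L (B(L, H) = L + 5 = 5 + L)
(B(-218, 113) - 17869)*(25812 + F(j(10), -62)) = ((5 - 218) - 17869)*(25812 + 164) = (-213 - 17869)*25976 = -18082*25976 = -469698032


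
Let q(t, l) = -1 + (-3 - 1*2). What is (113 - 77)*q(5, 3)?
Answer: -216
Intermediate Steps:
q(t, l) = -6 (q(t, l) = -1 + (-3 - 2) = -1 - 5 = -6)
(113 - 77)*q(5, 3) = (113 - 77)*(-6) = 36*(-6) = -216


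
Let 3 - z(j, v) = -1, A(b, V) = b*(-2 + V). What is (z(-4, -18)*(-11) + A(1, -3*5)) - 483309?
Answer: -483370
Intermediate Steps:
z(j, v) = 4 (z(j, v) = 3 - 1*(-1) = 3 + 1 = 4)
(z(-4, -18)*(-11) + A(1, -3*5)) - 483309 = (4*(-11) + 1*(-2 - 3*5)) - 483309 = (-44 + 1*(-2 - 15)) - 483309 = (-44 + 1*(-17)) - 483309 = (-44 - 17) - 483309 = -61 - 483309 = -483370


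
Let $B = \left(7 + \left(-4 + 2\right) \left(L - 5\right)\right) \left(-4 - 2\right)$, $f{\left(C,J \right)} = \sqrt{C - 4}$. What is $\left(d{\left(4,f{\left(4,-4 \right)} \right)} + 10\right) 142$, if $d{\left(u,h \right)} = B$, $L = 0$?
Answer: $-13064$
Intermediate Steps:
$f{\left(C,J \right)} = \sqrt{-4 + C}$
$B = -102$ ($B = \left(7 + \left(-4 + 2\right) \left(0 - 5\right)\right) \left(-4 - 2\right) = \left(7 - -10\right) \left(-6\right) = \left(7 + 10\right) \left(-6\right) = 17 \left(-6\right) = -102$)
$d{\left(u,h \right)} = -102$
$\left(d{\left(4,f{\left(4,-4 \right)} \right)} + 10\right) 142 = \left(-102 + 10\right) 142 = \left(-92\right) 142 = -13064$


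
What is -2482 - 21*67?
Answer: -3889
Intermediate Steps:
-2482 - 21*67 = -2482 - 1407 = -3889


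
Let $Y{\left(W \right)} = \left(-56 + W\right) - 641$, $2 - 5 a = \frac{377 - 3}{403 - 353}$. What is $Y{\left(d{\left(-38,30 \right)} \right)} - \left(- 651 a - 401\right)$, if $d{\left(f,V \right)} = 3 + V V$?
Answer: $- \frac{13312}{125} \approx -106.5$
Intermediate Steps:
$a = - \frac{137}{125}$ ($a = \frac{2}{5} - \frac{\left(377 - 3\right) \frac{1}{403 - 353}}{5} = \frac{2}{5} - \frac{374 \cdot \frac{1}{50}}{5} = \frac{2}{5} - \frac{187}{125} = - \frac{137}{125} \approx -1.096$)
$d{\left(f,V \right)} = 3 + V^{2}$
$Y{\left(W \right)} = -697 + W$
$Y{\left(d{\left(-38,30 \right)} \right)} - \left(- 651 a - 401\right) = \left(-697 + \left(3 + 30^{2}\right)\right) - \left(\left(-651\right) \left(- \frac{137}{125}\right) - 401\right) = \left(-697 + \left(3 + 900\right)\right) - \left(\frac{89187}{125} - 401\right) = \left(-697 + 903\right) - \frac{39062}{125} = 206 - \frac{39062}{125} = - \frac{13312}{125}$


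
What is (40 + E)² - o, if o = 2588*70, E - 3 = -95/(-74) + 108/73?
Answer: -5225425113271/29181604 ≈ -1.7907e+5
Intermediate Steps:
E = 31133/5402 (E = 3 + (-95/(-74) + 108/73) = 3 + (-95*(-1/74) + 108*(1/73)) = 3 + (95/74 + 108/73) = 3 + 14927/5402 = 31133/5402 ≈ 5.7632)
o = 181160
(40 + E)² - o = (40 + 31133/5402)² - 1*181160 = (247213/5402)² - 181160 = 61114267369/29181604 - 181160 = -5225425113271/29181604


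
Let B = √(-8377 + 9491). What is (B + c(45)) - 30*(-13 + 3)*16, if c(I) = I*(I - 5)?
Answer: 6600 + √1114 ≈ 6633.4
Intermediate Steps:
c(I) = I*(-5 + I)
B = √1114 ≈ 33.377
(B + c(45)) - 30*(-13 + 3)*16 = (√1114 + 45*(-5 + 45)) - 30*(-13 + 3)*16 = (√1114 + 45*40) - 30*(-10)*16 = (√1114 + 1800) + 300*16 = (1800 + √1114) + 4800 = 6600 + √1114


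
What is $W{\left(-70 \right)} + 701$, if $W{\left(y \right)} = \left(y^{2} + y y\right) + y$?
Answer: $10431$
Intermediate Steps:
$W{\left(y \right)} = y + 2 y^{2}$ ($W{\left(y \right)} = \left(y^{2} + y^{2}\right) + y = 2 y^{2} + y = y + 2 y^{2}$)
$W{\left(-70 \right)} + 701 = - 70 \left(1 + 2 \left(-70\right)\right) + 701 = - 70 \left(1 - 140\right) + 701 = \left(-70\right) \left(-139\right) + 701 = 9730 + 701 = 10431$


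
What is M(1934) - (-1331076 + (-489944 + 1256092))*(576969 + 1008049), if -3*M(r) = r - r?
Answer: 895421048704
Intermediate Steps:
M(r) = 0 (M(r) = -(r - r)/3 = -⅓*0 = 0)
M(1934) - (-1331076 + (-489944 + 1256092))*(576969 + 1008049) = 0 - (-1331076 + (-489944 + 1256092))*(576969 + 1008049) = 0 - (-1331076 + 766148)*1585018 = 0 - (-564928)*1585018 = 0 - 1*(-895421048704) = 0 + 895421048704 = 895421048704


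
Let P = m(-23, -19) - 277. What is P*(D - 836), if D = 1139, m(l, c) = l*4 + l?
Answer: -118776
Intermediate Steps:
m(l, c) = 5*l (m(l, c) = 4*l + l = 5*l)
P = -392 (P = 5*(-23) - 277 = -115 - 277 = -392)
P*(D - 836) = -392*(1139 - 836) = -392*303 = -118776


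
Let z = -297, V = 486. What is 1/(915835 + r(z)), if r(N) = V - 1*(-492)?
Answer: 1/916813 ≈ 1.0907e-6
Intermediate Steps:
r(N) = 978 (r(N) = 486 - 1*(-492) = 486 + 492 = 978)
1/(915835 + r(z)) = 1/(915835 + 978) = 1/916813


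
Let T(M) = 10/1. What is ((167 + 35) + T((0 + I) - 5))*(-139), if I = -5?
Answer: -29468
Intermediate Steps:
T(M) = 10 (T(M) = 10*1 = 10)
((167 + 35) + T((0 + I) - 5))*(-139) = ((167 + 35) + 10)*(-139) = (202 + 10)*(-139) = 212*(-139) = -29468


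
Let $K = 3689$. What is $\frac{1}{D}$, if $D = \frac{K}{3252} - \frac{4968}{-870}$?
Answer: $\frac{471540}{3227561} \approx 0.1461$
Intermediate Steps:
$D = \frac{3227561}{471540}$ ($D = \frac{3689}{3252} - \frac{4968}{-870} = 3689 \cdot \frac{1}{3252} - - \frac{828}{145} = \frac{3689}{3252} + \frac{828}{145} = \frac{3227561}{471540} \approx 6.8447$)
$\frac{1}{D} = \frac{1}{\frac{3227561}{471540}} = \frac{471540}{3227561}$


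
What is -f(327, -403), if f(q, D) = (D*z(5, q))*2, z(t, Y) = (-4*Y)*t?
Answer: -5271240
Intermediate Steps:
z(t, Y) = -4*Y*t
f(q, D) = -40*D*q (f(q, D) = (D*(-4*q*5))*2 = (D*(-20*q))*2 = -20*D*q*2 = -40*D*q)
-f(327, -403) = -(-40)*(-403)*327 = -1*5271240 = -5271240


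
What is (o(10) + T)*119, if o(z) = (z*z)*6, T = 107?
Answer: 84133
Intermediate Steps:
o(z) = 6*z**2 (o(z) = z**2*6 = 6*z**2)
(o(10) + T)*119 = (6*10**2 + 107)*119 = (6*100 + 107)*119 = (600 + 107)*119 = 707*119 = 84133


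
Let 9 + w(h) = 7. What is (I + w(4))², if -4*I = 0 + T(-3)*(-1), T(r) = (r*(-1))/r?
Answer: 81/16 ≈ 5.0625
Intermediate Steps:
w(h) = -2 (w(h) = -9 + 7 = -2)
T(r) = -1 (T(r) = (-r)/r = -1)
I = -¼ (I = -(0 - 1*(-1))/4 = -(0 + 1)/4 = -¼*1 = -¼ ≈ -0.25000)
(I + w(4))² = (-¼ - 2)² = (-9/4)² = 81/16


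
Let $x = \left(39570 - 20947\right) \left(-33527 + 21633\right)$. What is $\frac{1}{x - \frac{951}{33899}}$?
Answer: $- \frac{33899}{7508695010789} \approx -4.5146 \cdot 10^{-9}$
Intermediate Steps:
$x = -221501962$ ($x = 18623 \left(-11894\right) = -221501962$)
$\frac{1}{x - \frac{951}{33899}} = \frac{1}{-221501962 - \frac{951}{33899}} = \frac{1}{- \frac{7508695010789}{33899}} = - \frac{33899}{7508695010789}$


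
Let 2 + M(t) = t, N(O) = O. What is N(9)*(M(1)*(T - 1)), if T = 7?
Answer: -54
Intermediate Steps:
M(t) = -2 + t
N(9)*(M(1)*(T - 1)) = 9*((-2 + 1)*(7 - 1)) = 9*(-1*6) = 9*(-6) = -54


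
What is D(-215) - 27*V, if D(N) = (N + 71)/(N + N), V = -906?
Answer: 5259402/215 ≈ 24462.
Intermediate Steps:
D(N) = (71 + N)/(2*N) (D(N) = (71 + N)/((2*N)) = (71 + N)*(1/(2*N)) = (71 + N)/(2*N))
D(-215) - 27*V = (½)*(71 - 215)/(-215) - 27*(-906) = (½)*(-1/215)*(-144) + 24462 = 72/215 + 24462 = 5259402/215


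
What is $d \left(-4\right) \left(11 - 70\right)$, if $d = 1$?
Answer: $236$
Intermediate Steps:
$d \left(-4\right) \left(11 - 70\right) = 1 \left(-4\right) \left(11 - 70\right) = \left(-4\right) \left(-59\right) = 236$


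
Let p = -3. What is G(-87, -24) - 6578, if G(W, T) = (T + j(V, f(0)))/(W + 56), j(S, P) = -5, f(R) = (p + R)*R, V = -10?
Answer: -203889/31 ≈ -6577.1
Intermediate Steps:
f(R) = R*(-3 + R) (f(R) = (-3 + R)*R = R*(-3 + R))
G(W, T) = (-5 + T)/(56 + W) (G(W, T) = (T - 5)/(W + 56) = (-5 + T)/(56 + W))
G(-87, -24) - 6578 = (-5 - 24)/(56 - 87) - 6578 = -29/(-31) - 6578 = -1/31*(-29) - 6578 = 29/31 - 6578 = -203889/31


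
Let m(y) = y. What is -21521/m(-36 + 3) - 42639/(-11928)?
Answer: 86036525/131208 ≈ 655.73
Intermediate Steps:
-21521/m(-36 + 3) - 42639/(-11928) = -21521/(-36 + 3) - 42639/(-11928) = -21521/(-33) - 42639*(-1/11928) = -21521*(-1/33) + 14213/3976 = 21521/33 + 14213/3976 = 86036525/131208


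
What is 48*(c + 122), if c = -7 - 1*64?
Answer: 2448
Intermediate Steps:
c = -71 (c = -7 - 64 = -71)
48*(c + 122) = 48*(-71 + 122) = 48*51 = 2448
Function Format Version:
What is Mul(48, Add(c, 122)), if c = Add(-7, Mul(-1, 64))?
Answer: 2448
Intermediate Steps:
c = -71 (c = Add(-7, -64) = -71)
Mul(48, Add(c, 122)) = Mul(48, Add(-71, 122)) = Mul(48, 51) = 2448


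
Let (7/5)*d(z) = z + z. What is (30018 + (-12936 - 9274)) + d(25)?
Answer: 54906/7 ≈ 7843.7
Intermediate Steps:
d(z) = 10*z/7 (d(z) = 5*(z + z)/7 = 5*(2*z)/7 = 10*z/7)
(30018 + (-12936 - 9274)) + d(25) = (30018 + (-12936 - 9274)) + (10/7)*25 = (30018 - 22210) + 250/7 = 7808 + 250/7 = 54906/7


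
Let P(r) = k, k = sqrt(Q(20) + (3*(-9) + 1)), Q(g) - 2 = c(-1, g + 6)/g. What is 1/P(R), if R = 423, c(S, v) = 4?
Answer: -I*sqrt(595)/119 ≈ -0.20498*I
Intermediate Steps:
Q(g) = 2 + 4/g
k = I*sqrt(595)/5 (k = sqrt((2 + 4/20) + (3*(-9) + 1)) = sqrt((2 + 4*(1/20)) + (-27 + 1)) = sqrt((2 + 1/5) - 26) = sqrt(11/5 - 26) = sqrt(-119/5) = I*sqrt(595)/5 ≈ 4.8785*I)
P(r) = I*sqrt(595)/5
1/P(R) = 1/(I*sqrt(595)/5) = -I*sqrt(595)/119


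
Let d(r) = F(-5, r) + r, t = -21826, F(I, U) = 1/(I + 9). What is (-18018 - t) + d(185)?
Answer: 15973/4 ≈ 3993.3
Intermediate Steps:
F(I, U) = 1/(9 + I)
d(r) = 1/4 + r (d(r) = 1/(9 - 5) + r = 1/4 + r)
(-18018 - t) + d(185) = (-18018 - 1*(-21826)) + (1/4 + 185) = (-18018 + 21826) + 741/4 = 3808 + 741/4 = 15973/4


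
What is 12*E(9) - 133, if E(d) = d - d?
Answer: -133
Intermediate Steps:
E(d) = 0
12*E(9) - 133 = 12*0 - 133 = 0 - 133 = -133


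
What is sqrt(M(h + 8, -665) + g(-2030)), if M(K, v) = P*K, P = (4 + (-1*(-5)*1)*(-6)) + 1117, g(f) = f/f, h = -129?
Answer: I*sqrt(132010) ≈ 363.33*I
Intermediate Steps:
g(f) = 1
P = 1091 (P = (4 + (5*1)*(-6)) + 1117 = (4 + 5*(-6)) + 1117 = (4 - 30) + 1117 = -26 + 1117 = 1091)
M(K, v) = 1091*K
sqrt(M(h + 8, -665) + g(-2030)) = sqrt(1091*(-129 + 8) + 1) = sqrt(1091*(-121) + 1) = sqrt(-132011 + 1) = sqrt(-132010) = I*sqrt(132010)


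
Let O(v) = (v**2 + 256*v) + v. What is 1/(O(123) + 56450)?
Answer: 1/103190 ≈ 9.6909e-6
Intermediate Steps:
O(v) = v**2 + 257*v
1/(O(123) + 56450) = 1/(123*(257 + 123) + 56450) = 1/(123*380 + 56450) = 1/(46740 + 56450) = 1/103190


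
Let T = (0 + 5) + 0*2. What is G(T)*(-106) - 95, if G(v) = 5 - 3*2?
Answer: 11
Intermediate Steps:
T = 5 (T = 5 + 0 = 5)
G(v) = -1 (G(v) = 5 - 6 = -1)
G(T)*(-106) - 95 = -1*(-106) - 95 = 106 - 95 = 11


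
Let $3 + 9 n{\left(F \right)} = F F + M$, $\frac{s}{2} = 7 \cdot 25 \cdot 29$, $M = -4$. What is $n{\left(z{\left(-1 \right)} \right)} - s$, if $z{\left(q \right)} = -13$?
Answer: $-10132$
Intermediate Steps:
$s = 10150$ ($s = 2 \cdot 7 \cdot 25 \cdot 29 = 2 \cdot 175 \cdot 29 = 2 \cdot 5075 = 10150$)
$n{\left(F \right)} = - \frac{7}{9} + \frac{F^{2}}{9}$ ($n{\left(F \right)} = - \frac{1}{3} + \frac{F F - 4}{9} = - \frac{1}{3} + \frac{F^{2} - 4}{9} = - \frac{1}{3} + \frac{-4 + F^{2}}{9} = - \frac{1}{3} + \left(- \frac{4}{9} + \frac{F^{2}}{9}\right) = - \frac{7}{9} + \frac{F^{2}}{9}$)
$n{\left(z{\left(-1 \right)} \right)} - s = \left(- \frac{7}{9} + \frac{\left(-13\right)^{2}}{9}\right) - 10150 = \left(- \frac{7}{9} + \frac{1}{9} \cdot 169\right) - 10150 = \left(- \frac{7}{9} + \frac{169}{9}\right) - 10150 = 18 - 10150 = -10132$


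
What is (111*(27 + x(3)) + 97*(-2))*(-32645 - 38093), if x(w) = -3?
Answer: -174722860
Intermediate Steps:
(111*(27 + x(3)) + 97*(-2))*(-32645 - 38093) = (111*(27 - 3) + 97*(-2))*(-32645 - 38093) = (111*24 - 194)*(-70738) = (2664 - 194)*(-70738) = 2470*(-70738) = -174722860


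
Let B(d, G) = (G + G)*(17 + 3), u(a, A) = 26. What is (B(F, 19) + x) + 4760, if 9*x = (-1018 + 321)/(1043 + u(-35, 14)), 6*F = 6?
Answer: 53107223/9621 ≈ 5519.9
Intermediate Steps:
F = 1 (F = (⅙)*6 = 1)
B(d, G) = 40*G (B(d, G) = (2*G)*20 = 40*G)
x = -697/9621 (x = ((-1018 + 321)/(1043 + 26))/9 = (-697/1069)/9 = (-697*1/1069)/9 = (⅑)*(-697/1069) = -697/9621 ≈ -0.072446)
(B(F, 19) + x) + 4760 = (40*19 - 697/9621) + 4760 = (760 - 697/9621) + 4760 = 7311263/9621 + 4760 = 53107223/9621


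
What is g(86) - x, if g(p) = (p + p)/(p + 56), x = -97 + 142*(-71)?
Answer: 722795/71 ≈ 10180.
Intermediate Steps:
x = -10179 (x = -97 - 10082 = -10179)
g(p) = 2*p/(56 + p) (g(p) = (2*p)/(56 + p) = 2*p/(56 + p))
g(86) - x = 2*86/(56 + 86) - 1*(-10179) = 2*86/142 + 10179 = 2*86*(1/142) + 10179 = 86/71 + 10179 = 722795/71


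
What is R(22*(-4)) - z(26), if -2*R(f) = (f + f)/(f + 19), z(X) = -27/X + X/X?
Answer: -2219/1794 ≈ -1.2369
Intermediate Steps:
z(X) = 1 - 27/X (z(X) = -27/X + 1 = 1 - 27/X)
R(f) = -f/(19 + f) (R(f) = -(f + f)/(2*(f + 19)) = -2*f/(2*(19 + f)) = -f/(19 + f))
R(22*(-4)) - z(26) = -22*(-4)/(19 + 22*(-4)) - (-27 + 26)/26 = -1*(-88)/(19 - 88) - (-1)/26 = -1*(-88)/(-69) - 1*(-1/26) = -1*(-88)*(-1/69) + 1/26 = -88/69 + 1/26 = -2219/1794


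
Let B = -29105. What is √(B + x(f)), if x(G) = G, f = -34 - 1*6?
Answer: I*√29145 ≈ 170.72*I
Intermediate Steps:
f = -40 (f = -34 - 6 = -40)
√(B + x(f)) = √(-29105 - 40) = √(-29145) = I*√29145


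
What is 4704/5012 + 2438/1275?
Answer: 650602/228225 ≈ 2.8507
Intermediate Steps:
4704/5012 + 2438/1275 = 4704*(1/5012) + 2438*(1/1275) = 168/179 + 2438/1275 = 650602/228225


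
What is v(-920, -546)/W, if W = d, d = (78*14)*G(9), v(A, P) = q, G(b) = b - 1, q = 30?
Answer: 5/1456 ≈ 0.0034341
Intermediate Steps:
G(b) = -1 + b
v(A, P) = 30
d = 8736 (d = (78*14)*(-1 + 9) = 1092*8 = 8736)
W = 8736
v(-920, -546)/W = 30/8736 = 30*(1/8736) = 5/1456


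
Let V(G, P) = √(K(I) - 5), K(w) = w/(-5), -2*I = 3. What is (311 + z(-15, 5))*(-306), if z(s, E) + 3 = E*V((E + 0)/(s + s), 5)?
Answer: -94248 - 153*I*√470 ≈ -94248.0 - 3317.0*I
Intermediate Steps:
I = -3/2 (I = -½*3 = -3/2 ≈ -1.5000)
K(w) = -w/5 (K(w) = w*(-⅕) = -w/5)
V(G, P) = I*√470/10 (V(G, P) = √(-⅕*(-3/2) - 5) = √(3/10 - 5) = √(-47/10) = I*√470/10)
z(s, E) = -3 + I*E*√470/10 (z(s, E) = -3 + E*(I*√470/10) = -3 + I*E*√470/10)
(311 + z(-15, 5))*(-306) = (311 + (-3 + (⅒)*I*5*√470))*(-306) = (311 + (-3 + I*√470/2))*(-306) = (308 + I*√470/2)*(-306) = -94248 - 153*I*√470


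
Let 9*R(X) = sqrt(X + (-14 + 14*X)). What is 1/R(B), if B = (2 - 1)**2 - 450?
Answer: -9*I*sqrt(6749)/6749 ≈ -0.10955*I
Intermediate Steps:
B = -449 (B = 1**2 - 450 = 1 - 450 = -449)
R(X) = sqrt(-14 + 15*X)/9 (R(X) = sqrt(X + (-14 + 14*X))/9 = sqrt(-14 + 15*X)/9)
1/R(B) = 1/(sqrt(-14 + 15*(-449))/9) = 1/(sqrt(-14 - 6735)/9) = 1/(sqrt(-6749)/9) = 1/((I*sqrt(6749))/9) = 1/(I*sqrt(6749)/9) = -9*I*sqrt(6749)/6749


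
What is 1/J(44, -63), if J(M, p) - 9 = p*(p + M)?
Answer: 1/1206 ≈ 0.00082919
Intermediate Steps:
J(M, p) = 9 + p*(M + p) (J(M, p) = 9 + p*(p + M) = 9 + p*(M + p))
1/J(44, -63) = 1/(9 + (-63)² + 44*(-63)) = 1/(9 + 3969 - 2772) = 1/1206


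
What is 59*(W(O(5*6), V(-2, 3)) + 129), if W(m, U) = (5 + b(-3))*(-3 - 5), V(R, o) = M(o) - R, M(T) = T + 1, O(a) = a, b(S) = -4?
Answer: 7139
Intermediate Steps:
M(T) = 1 + T
V(R, o) = 1 + o - R (V(R, o) = (1 + o) - R = 1 + o - R)
W(m, U) = -8 (W(m, U) = (5 - 4)*(-3 - 5) = 1*(-8) = -8)
59*(W(O(5*6), V(-2, 3)) + 129) = 59*(-8 + 129) = 59*121 = 7139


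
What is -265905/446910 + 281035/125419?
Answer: 6149854177/3736733686 ≈ 1.6458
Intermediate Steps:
-265905/446910 + 281035/125419 = -265905*1/446910 + 281035*(1/125419) = -17727/29794 + 281035/125419 = 6149854177/3736733686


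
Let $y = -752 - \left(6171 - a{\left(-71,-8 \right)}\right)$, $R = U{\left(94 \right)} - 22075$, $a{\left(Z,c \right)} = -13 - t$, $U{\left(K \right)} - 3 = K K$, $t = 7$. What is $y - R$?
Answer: $6293$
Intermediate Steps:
$U{\left(K \right)} = 3 + K^{2}$ ($U{\left(K \right)} = 3 + K K = 3 + K^{2}$)
$a{\left(Z,c \right)} = -20$ ($a{\left(Z,c \right)} = -13 - 7 = -20$)
$R = -13236$ ($R = \left(3 + 94^{2}\right) - 22075 = \left(3 + 8836\right) - 22075 = 8839 - 22075 = -13236$)
$y = -6943$ ($y = -752 - \left(6171 - -20\right) = -752 - \left(6171 + 20\right) = -752 - 6191 = -6943$)
$y - R = -6943 - -13236 = -6943 + 13236 = 6293$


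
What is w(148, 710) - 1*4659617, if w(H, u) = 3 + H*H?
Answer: -4637710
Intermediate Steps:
w(H, u) = 3 + H**2
w(148, 710) - 1*4659617 = (3 + 148**2) - 1*4659617 = (3 + 21904) - 4659617 = 21907 - 4659617 = -4637710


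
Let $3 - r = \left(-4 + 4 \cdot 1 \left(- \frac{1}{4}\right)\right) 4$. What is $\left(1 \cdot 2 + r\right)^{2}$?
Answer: $625$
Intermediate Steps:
$r = 23$ ($r = 3 - \left(-4 + 4 \cdot 1 \left(- \frac{1}{4}\right)\right) 4 = 3 - \left(-4 + 4 \left(\left(-1\right) \frac{1}{4}\right)\right) 4 = 3 - \left(-4 + 4 \left(- \frac{1}{4}\right)\right) 4 = 3 - \left(-4 - 1\right) 4 = 3 - \left(-5\right) 4 = 3 - -20 = 3 + 20 = 23$)
$\left(1 \cdot 2 + r\right)^{2} = \left(1 \cdot 2 + 23\right)^{2} = \left(2 + 23\right)^{2} = 25^{2} = 625$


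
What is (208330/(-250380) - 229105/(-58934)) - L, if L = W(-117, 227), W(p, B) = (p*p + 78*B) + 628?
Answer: -11812073435837/368897373 ≈ -32020.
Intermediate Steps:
W(p, B) = 628 + p² + 78*B (W(p, B) = (p² + 78*B) + 628 = 628 + p² + 78*B)
L = 32023 (L = 628 + (-117)² + 78*227 = 628 + 13689 + 17706 = 32023)
(208330/(-250380) - 229105/(-58934)) - L = (208330/(-250380) - 229105/(-58934)) - 1*32023 = (208330*(-1/250380) - 229105*(-1/58934)) - 32023 = (-20833/25038 + 229105/58934) - 32023 = 1127139742/368897373 - 32023 = -11812073435837/368897373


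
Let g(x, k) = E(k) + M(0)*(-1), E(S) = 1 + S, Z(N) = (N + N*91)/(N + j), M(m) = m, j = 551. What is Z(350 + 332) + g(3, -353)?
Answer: -371272/1233 ≈ -301.11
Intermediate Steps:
Z(N) = 92*N/(551 + N) (Z(N) = (N + N*91)/(N + 551) = (N + 91*N)/(551 + N) = (92*N)/(551 + N) = 92*N/(551 + N))
g(x, k) = 1 + k (g(x, k) = (1 + k) + 0*(-1) = (1 + k) + 0 = 1 + k)
Z(350 + 332) + g(3, -353) = 92*(350 + 332)/(551 + (350 + 332)) + (1 - 353) = 92*682/(551 + 682) - 352 = 92*682/1233 - 352 = 92*682*(1/1233) - 352 = 62744/1233 - 352 = -371272/1233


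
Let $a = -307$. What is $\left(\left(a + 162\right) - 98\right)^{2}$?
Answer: $59049$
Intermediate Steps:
$\left(\left(a + 162\right) - 98\right)^{2} = \left(\left(-307 + 162\right) - 98\right)^{2} = \left(-145 - 98\right)^{2} = \left(-243\right)^{2} = 59049$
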